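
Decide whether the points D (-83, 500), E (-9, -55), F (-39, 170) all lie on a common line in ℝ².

Yes

DE = (74, -555), DF = (44, -330).
Twice the signed area of △DEF is (74)(-330) − (-555)(44) = 0.
The triangle is degenerate (zero area), so the points are collinear.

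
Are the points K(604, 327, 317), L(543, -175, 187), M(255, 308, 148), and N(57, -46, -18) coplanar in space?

No

The four points are coplanar iff the 3×3 determinant with rows KL, KM, KN is zero.
Rows: (-61, -502, -130), (-349, -19, -169), (-547, -373, -335).
Expanding along the first row: (-61)(-56672) − (-502)(24472) + (-130)(119784) = 170016.
Nonzero ⇒ not coplanar.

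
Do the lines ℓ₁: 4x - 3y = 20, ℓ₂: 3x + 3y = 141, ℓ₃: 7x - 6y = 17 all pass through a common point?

Yes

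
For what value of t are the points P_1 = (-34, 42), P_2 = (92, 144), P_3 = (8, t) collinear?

Collinearity: (P_3 − P_1) must be parallel to (P_2 − P_1) = (126, 102).
Cross-multiplying the components: (t − 42)·(126) = (42)·(102).
Solving gives t = 76.

76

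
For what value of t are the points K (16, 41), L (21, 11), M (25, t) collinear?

-13

The three points are collinear iff det[KL; KM] = 0.
This determinant is linear in t: (5)t + (65) = 0, so t = -13.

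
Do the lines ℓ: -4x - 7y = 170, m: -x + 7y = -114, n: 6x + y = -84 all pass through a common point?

No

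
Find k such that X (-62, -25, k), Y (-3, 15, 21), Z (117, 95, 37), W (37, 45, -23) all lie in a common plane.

23

The points are coplanar iff XY · (XZ × XW) = 0.
Expanding, this is linear in k: (-400)k + (9200) = 0.
So k = 23.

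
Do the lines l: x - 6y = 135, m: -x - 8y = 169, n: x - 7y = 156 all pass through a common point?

Lines aᵢx + bᵢy = cᵢ with pairwise distinct directions are concurrent exactly when det[aᵢ bᵢ cᵢ] = 0.
Here the determinant is 10.
Nonzero, so no common point exists.

No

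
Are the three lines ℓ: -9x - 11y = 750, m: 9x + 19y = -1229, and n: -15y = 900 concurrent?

Intersecting ℓ and m: solving the 2×2 system gives (x, y) = (-731/72, -479/8).
Substitute into n: (0)(-731/72) + (-15)(-479/8) = 7185/8.
But n requires 900 ≠ 7185/8, so the three lines have no common point.

No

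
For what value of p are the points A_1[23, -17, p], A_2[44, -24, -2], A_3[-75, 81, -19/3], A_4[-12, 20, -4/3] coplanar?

3

The points are coplanar iff A_1A_2 · (A_1A_3 × A_1A_4) = 0.
Expanding, this is linear in p: (-644)p + (1932) = 0.
So p = 3.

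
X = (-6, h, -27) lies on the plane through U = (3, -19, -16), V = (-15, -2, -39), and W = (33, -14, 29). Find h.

A normal to the plane is n = UV × UW = (880, 120, -600).
X lies in the plane iff n · UX = 0.
This gives (120)h + (960) = 0, so h = -8.

-8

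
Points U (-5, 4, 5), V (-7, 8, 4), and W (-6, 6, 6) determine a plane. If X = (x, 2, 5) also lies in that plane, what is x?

The plane through U, V, W has equation 6x + 3y = -18.
Substituting X: (6)x + (6) = -18, so x = -4.

-4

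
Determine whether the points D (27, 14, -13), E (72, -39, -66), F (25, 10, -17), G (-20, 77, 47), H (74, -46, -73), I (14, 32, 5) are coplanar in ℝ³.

The plane through D, E, F has normal n = DE × DF = (0, 286, -286) and equation n·P = 7722.
Checking the remaining points: n·G = 8580, n·H = 7722, n·I = 7722.
Since n·G = 8580 ≠ 7722, G is off the plane and the points are not all coplanar.

No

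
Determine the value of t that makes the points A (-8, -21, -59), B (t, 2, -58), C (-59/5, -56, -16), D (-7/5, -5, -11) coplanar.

-17/5

The points are coplanar iff AB · (AC × AD) = 0.
Expanding, this is linear in t: (-2368)t + (-40256/5) = 0.
So t = -17/5.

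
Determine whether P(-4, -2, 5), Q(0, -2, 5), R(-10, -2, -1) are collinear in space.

PQ = (4, 0, 0), PR = (-6, 0, -6).
PQ × PR = (0, 24, 0).
The cross product is nonzero, so the points do not lie on one line.

No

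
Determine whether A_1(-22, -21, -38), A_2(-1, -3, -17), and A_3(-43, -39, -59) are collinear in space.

Yes

A_1A_2 = (21, 18, 21), A_1A_3 = (-21, -18, -21).
Each component of A_1A_3 is -1 times the corresponding component of A_1A_2, so A_1A_3 = -1·A_1A_2 and the points are collinear.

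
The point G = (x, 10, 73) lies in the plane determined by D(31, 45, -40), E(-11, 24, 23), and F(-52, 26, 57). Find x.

Coplanarity requires DE · (DF × DG) = 0.
DE = (-42, -21, 63), DF = (-83, -19, 97); the triple product is linear in x with coefficient -840 and constant term -40320.
Setting it to zero: x = -48.

-48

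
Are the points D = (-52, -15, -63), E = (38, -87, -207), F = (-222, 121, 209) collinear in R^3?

Yes

DE = (90, -72, -144), DF = (-170, 136, 272).
DE × DF = (0, 0, 0).
The cross product vanishes, so the three points are collinear.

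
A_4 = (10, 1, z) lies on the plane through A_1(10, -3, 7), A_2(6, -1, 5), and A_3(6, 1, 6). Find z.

9

The plane through A_1, A_2, A_3 has equation 6x + 4y − 8z = -8.
Substituting A_4: (-8)z + (64) = -8, so z = 9.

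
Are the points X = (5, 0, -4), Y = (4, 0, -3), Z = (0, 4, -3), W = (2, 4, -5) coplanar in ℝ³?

The four points are coplanar iff the 3×3 determinant with rows XY, XZ, XW is zero.
Rows: (-1, 0, 1), (-5, 4, 1), (-3, 4, -1).
Expanding along the first row: (-1)(-8) − (0)(8) + (1)(-8) = 0.
Zero determinant ⇒ coplanar.

Yes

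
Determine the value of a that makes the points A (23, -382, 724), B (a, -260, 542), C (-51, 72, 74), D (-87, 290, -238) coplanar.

Normal to plane ACD: n = (52, 312, 212); plane equation n·P = 35500.
Requiring n·B = 35500: (52)a + (33784) = 35500.
So a = 33.

33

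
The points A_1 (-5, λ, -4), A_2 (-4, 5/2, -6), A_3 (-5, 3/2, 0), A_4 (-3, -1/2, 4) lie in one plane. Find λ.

The points are coplanar iff A_1A_2 · (A_1A_3 × A_1A_4) = 0.
Expanding, this is linear in λ: (-16)λ + (40) = 0.
So λ = 5/2.

5/2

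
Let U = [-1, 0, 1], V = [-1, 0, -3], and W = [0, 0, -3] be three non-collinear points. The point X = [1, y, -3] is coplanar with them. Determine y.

Coplanarity requires UV · (UW × UX) = 0.
UV = (0, 0, -4), UW = (1, 0, -4); the triple product is linear in y with coefficient -4 and constant term 0.
Setting it to zero: y = 0.

0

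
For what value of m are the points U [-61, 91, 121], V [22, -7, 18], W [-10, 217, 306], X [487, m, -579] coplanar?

-571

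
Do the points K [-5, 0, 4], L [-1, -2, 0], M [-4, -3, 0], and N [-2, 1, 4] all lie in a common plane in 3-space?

Yes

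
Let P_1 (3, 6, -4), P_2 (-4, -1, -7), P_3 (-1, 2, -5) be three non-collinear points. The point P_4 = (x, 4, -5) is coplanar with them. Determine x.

A normal to the plane is n = P_1P_2 × P_1P_3 = (-5, 5, 0).
P_4 lies in the plane iff n · P_1P_4 = 0.
This gives (-5)x + (5) = 0, so x = 1.

1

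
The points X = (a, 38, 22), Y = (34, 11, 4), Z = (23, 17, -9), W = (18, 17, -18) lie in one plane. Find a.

The points are coplanar iff XY · (XZ × XW) = 0.
Expanding, this is linear in a: (54)a + (-1458) = 0.
So a = 27.

27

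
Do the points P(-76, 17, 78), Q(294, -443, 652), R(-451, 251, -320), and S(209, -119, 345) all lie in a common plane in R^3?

The four points are coplanar iff the 3×3 determinant with rows PQ, PR, PS is zero.
Rows: (370, -460, 574), (-375, 234, -398), (285, -136, 267).
Expanding along the first row: (370)(8350) − (-460)(13305) + (574)(-15690) = 203740.
Nonzero ⇒ not coplanar.

No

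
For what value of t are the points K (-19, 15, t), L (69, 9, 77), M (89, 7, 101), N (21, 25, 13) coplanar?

The points are coplanar iff KL · (KM × KN) = 0.
Expanding, this is linear in t: (-224)t + (-6048) = 0.
So t = -27.

-27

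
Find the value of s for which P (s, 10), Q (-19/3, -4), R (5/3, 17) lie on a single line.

-1

Collinearity: (P − Q) must be parallel to (R − Q) = (8, 21).
Cross-multiplying the components: (s − (-19/3))·(21) = (14)·(8).
Solving gives s = -1.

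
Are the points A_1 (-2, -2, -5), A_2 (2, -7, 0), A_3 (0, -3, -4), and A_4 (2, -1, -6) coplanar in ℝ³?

Yes

The four points are coplanar iff the 3×3 determinant with rows A_1A_2, A_1A_3, A_1A_4 is zero.
Rows: (4, -5, 5), (2, -1, 1), (4, 1, -1).
Expanding along the first row: (4)(0) − (-5)(-6) + (5)(6) = 0.
Zero determinant ⇒ coplanar.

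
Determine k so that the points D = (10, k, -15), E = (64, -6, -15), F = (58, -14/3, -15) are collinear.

Collinearity requires DE × DF = 0; each component is linear in k.
The z-component gives (-6)k + (36) = 0, so k = 6.
The remaining components then also vanish.

6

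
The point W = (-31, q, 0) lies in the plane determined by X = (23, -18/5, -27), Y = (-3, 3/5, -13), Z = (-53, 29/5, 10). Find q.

18/5

Coplanarity requires XY · (XZ × XW) = 0.
XY = (-26, 21/5, 14), XZ = (-76, 47/5, 37); the triple product is linear in q with coefficient -102 and constant term 1836/5.
Setting it to zero: q = 18/5.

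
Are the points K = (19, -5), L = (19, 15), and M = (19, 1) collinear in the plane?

Yes

KL = (0, 20), KM = (0, 6).
Twice the signed area of △KLM is (0)(6) − (20)(0) = 0.
The triangle is degenerate (zero area), so the points are collinear.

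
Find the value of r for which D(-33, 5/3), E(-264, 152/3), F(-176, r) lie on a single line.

32

Collinearity: (F − D) must be parallel to (E − D) = (-231, 49).
Cross-multiplying the components: (r − 5/3)·(-231) = (-143)·(49).
Solving gives r = 32.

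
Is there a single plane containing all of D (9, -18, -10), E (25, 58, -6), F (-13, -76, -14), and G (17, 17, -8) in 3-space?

A normal to the plane through D, E, F is n = DE × DF = (-72, -24, 744).
The plane has equation n·P = -7656. For G: n·G = -7584.
-7584 ≠ -7656, so G is off the plane.

No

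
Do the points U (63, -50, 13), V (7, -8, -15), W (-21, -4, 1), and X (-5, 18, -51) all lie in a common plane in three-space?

Yes

A normal to the plane through U, V, W is n = UV × UW = (784, 1680, 952).
The plane has equation n·P = -22232. For X: n·X = -22232.
Equal, so X lies in the plane and all four are coplanar.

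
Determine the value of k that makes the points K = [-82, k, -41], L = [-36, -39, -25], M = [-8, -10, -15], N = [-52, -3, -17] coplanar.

-85

The points are coplanar iff KL · (KM × KN) = 0.
Expanding, this is linear in k: (384)k + (32640) = 0.
So k = -85.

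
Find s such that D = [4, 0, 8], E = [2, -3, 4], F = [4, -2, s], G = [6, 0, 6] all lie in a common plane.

4

The points are coplanar iff DE · (DF × DG) = 0.
Expanding, this is linear in s: (-6)s + (24) = 0.
So s = 4.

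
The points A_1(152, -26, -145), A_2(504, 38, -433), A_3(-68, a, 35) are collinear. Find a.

-66

Direction A_1A_2 = (352, 64, -288). From the x-coordinate of A_3, the parameter along the line is τ = (-68 − 152)/352 = -5/8.
Then a = (-26) + (-5/8)·(64) = -66.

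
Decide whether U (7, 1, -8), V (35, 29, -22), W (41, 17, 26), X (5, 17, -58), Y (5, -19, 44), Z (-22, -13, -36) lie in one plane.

Yes

The plane through U, V, W has normal n = UV × UW = (1176, -1428, -504) and equation n·P = 10836.
Checking the remaining points: n·X = 10836, n·Y = 10836, n·Z = 10836.
All equal 10836, so all 6 points lie in one plane.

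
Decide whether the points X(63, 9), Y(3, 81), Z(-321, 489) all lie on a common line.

No

XY = (-60, 72), XZ = (-384, 480).
Twice the signed area of △XYZ is (-60)(480) − (72)(-384) = -1152.
The area is nonzero, so the three points are not collinear.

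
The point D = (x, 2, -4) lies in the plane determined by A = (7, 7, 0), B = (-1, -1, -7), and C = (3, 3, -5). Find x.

2

The plane through A, B, C has equation 12x − 12y = 0.
Substituting D: (12)x + (-24) = 0, so x = 2.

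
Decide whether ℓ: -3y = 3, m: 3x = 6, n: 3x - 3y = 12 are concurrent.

No

Intersecting ℓ and m: solving the 2×2 system gives (x, y) = (2, -1).
Substitute into n: (3)(2) + (-3)(-1) = 9.
But n requires 12 ≠ 9, so the three lines have no common point.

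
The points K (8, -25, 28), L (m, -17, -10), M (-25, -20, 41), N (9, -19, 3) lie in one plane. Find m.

14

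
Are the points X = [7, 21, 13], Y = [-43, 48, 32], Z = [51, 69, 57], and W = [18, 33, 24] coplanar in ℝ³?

Yes

With X as base: XY = (-50, 27, 19), XZ = (44, 48, 44), XW = (11, 12, 11).
XZ × XW = (0, 0, 0).
XY · (XZ × XW) = 0.
The scalar triple product vanishes, so the four points are coplanar.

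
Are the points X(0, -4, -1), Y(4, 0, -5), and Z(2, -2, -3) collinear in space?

Yes

XY = (4, 4, -4), XZ = (2, 2, -2).
Each component of XZ is 1/2 times the corresponding component of XY, so XZ = 1/2·XY and the points are collinear.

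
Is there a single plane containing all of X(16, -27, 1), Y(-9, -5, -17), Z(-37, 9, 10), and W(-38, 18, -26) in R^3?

No

With X as base: XY = (-25, 22, -18), XZ = (-53, 36, 9), XW = (-54, 45, -27).
XZ × XW = (-1377, -1917, -441).
XY · (XZ × XW) = 189.
Since 189 ≠ 0, the four points are not coplanar.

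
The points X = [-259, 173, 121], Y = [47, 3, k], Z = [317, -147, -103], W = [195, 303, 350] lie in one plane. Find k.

2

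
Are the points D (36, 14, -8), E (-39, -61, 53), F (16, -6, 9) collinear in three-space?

No

DE = (-75, -75, 61), DF = (-20, -20, 17).
Comparing components 2 and 3: (-75)(17) − (61)(-20) = -55 ≠ 0, so DE and DF are not parallel and the points are not collinear.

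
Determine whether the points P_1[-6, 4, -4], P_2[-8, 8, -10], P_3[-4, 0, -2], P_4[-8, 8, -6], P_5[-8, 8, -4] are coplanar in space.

Yes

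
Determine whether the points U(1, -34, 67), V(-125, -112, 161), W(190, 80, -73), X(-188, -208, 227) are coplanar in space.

Yes

A normal to the plane through U, V, W is n = UV × UW = (204, 126, 378).
The plane has equation n·P = 21246. For X: n·X = 21246.
Equal, so X lies in the plane and all four are coplanar.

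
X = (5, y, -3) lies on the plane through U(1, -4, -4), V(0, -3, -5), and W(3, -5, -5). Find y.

-7

Coplanarity requires UV · (UW × UX) = 0.
UV = (-1, 1, -1), UW = (2, -1, -1); the triple product is linear in y with coefficient -3 and constant term -21.
Setting it to zero: y = -7.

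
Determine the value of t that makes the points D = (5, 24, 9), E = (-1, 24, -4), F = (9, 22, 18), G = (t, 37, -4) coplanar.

0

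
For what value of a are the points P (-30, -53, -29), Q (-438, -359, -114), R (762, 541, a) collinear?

136

Direction PQ = (-408, -306, -85). From the x-coordinate of R, the parameter along the line is τ = (762 − (-30))/(-408) = -33/17.
Then a = (-29) + (-33/17)·(-85) = 136.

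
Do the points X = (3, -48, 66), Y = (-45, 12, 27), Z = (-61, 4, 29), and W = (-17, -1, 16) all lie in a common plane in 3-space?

A normal to the plane through X, Y, Z is n = XY × XZ = (-192, 720, 1344).
The plane has equation n·P = 53568. For W: n·W = 24048.
24048 ≠ 53568, so W is off the plane.

No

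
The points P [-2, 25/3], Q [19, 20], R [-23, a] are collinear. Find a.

-10/3

The three points are collinear iff det[PQ; PR] = 0.
This determinant is linear in a: (21)a + (70) = 0, so a = -10/3.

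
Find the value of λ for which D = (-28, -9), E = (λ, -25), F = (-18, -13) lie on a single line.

12

Collinearity: (E − D) must be parallel to (F − D) = (10, -4).
Cross-multiplying the components: (λ − (-28))·(-4) = (-16)·(10).
Solving gives λ = 12.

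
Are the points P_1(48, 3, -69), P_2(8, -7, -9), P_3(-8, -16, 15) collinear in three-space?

No

P_1P_2 = (-40, -10, 60), P_1P_3 = (-56, -19, 84).
Comparing components 2 and 3: (-10)(84) − (60)(-19) = 300 ≠ 0, so P_1P_2 and P_1P_3 are not parallel and the points are not collinear.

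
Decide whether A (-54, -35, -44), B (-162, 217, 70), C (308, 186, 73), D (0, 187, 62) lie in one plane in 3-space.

With A as base: AB = (-108, 252, 114), AC = (362, 221, 117), AD = (54, 222, 106).
AC × AD = (-2548, -32054, 68430).
AB · (AC × AD) = -1404.
Since -1404 ≠ 0, the four points are not coplanar.

No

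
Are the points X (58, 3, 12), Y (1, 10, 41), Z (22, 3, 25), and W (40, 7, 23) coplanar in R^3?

No

A normal to the plane through X, Y, Z is n = XY × XZ = (91, -303, 252).
The plane has equation n·P = 7393. For W: n·W = 7315.
7315 ≠ 7393, so W is off the plane.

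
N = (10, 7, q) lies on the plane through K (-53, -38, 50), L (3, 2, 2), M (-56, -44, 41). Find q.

-4

The plane through K, L, M has equation −648x + 648y − 216z = -1080.
Substituting N: (-216)q + (-1944) = -1080, so q = -4.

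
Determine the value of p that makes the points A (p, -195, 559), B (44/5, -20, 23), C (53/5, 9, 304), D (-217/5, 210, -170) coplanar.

296/5

The points are coplanar iff AB · (AC × AD) = 0.
Expanding, this is linear in p: (70227)p + (-20787192/5) = 0.
So p = 296/5.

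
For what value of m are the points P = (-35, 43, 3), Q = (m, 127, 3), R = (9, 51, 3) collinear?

427

Direction PR = (44, 8, 0). From the y-coordinate of Q, the parameter along the line is τ = (127 − 43)/8 = 21/2.
Then m = (-35) + 21/2·(44) = 427.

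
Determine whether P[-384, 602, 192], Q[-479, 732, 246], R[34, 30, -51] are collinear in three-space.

No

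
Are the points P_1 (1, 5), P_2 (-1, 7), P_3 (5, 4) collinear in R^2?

P_1P_2 = (-2, 2), P_1P_3 = (4, -1).
det[P_1P_2; P_1P_3] = (-2)(-1) − (2)(4) = -6.
The determinant is nonzero, so they are not collinear.

No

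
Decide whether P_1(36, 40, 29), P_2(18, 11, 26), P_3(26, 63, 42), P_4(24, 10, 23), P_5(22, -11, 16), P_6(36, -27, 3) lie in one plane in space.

No

The plane through P_1, P_2, P_3 has normal n = P_1P_2 × P_1P_3 = (-308, 264, -704) and equation n·P = -20944.
Checking the remaining points: n·P_4 = -20944, n·P_5 = -20944, n·P_6 = -20328.
Since n·P_6 = -20328 ≠ -20944, P_6 is off the plane and the points are not all coplanar.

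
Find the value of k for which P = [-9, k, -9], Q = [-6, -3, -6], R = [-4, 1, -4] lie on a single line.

-9

Direction QR = (2, 4, 2). From the x-coordinate of P, the parameter along the line is τ = (-9 − (-6))/2 = -3/2.
Then k = (-3) + (-3/2)·(4) = -9.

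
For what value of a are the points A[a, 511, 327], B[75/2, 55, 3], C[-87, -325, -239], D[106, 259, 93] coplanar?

371/2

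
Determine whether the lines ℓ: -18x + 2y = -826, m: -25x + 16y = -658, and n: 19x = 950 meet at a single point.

Lines aᵢx + bᵢy = cᵢ with pairwise distinct directions are concurrent exactly when det[aᵢ bᵢ cᵢ] = 0.
Here the determinant is 0.
It vanishes, so the lines are concurrent at (50, 37).

Yes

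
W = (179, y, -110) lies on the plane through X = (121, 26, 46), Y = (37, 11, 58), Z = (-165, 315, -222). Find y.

199

A normal to the plane is n = XY × XZ = (552, -25944, -28566).
W lies in the plane iff n · XW = 0.
This gives (-25944)y + (5162856) = 0, so y = 199.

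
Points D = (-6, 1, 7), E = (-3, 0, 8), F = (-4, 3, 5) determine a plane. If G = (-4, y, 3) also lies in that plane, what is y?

The plane through D, E, F has equation 8y + 8z = 64.
Substituting G: (8)y + (24) = 64, so y = 5.

5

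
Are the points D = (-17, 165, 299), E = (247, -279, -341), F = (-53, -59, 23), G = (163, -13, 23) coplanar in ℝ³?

With D as base: DE = (264, -444, -640), DF = (-36, -224, -276), DG = (180, -178, -276).
DF × DG = (12696, -59616, 46728).
DE · (DF × DG) = -84672.
Since -84672 ≠ 0, the four points are not coplanar.

No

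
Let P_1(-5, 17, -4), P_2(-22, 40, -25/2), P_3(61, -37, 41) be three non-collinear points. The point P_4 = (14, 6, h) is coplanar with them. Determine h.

21/2

Coplanarity requires P_1P_2 · (P_1P_3 × P_1P_4) = 0.
P_1P_2 = (-17, 23, -17/2), P_1P_3 = (66, -54, 45); the triple product is linear in h with coefficient -600 and constant term 6300.
Setting it to zero: h = 21/2.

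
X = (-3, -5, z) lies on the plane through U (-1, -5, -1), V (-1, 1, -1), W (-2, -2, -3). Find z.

A normal to the plane is n = UV × UW = (-12, 0, 6).
X lies in the plane iff n · UX = 0.
This gives (6)z + (30) = 0, so z = -5.

-5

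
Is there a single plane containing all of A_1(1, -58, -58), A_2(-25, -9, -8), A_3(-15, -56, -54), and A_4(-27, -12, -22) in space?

No

With A_1 as base: A_1A_2 = (-26, 49, 50), A_1A_3 = (-16, 2, 4), A_1A_4 = (-28, 46, 36).
A_1A_3 × A_1A_4 = (-112, 464, -680).
A_1A_2 · (A_1A_3 × A_1A_4) = -8352.
Since -8352 ≠ 0, the four points are not coplanar.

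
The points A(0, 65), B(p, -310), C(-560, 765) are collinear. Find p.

Collinearity: (B − A) must be parallel to (C − A) = (-560, 700).
Cross-multiplying the components: (p − 0)·(700) = (-375)·(-560).
Solving gives p = 300.

300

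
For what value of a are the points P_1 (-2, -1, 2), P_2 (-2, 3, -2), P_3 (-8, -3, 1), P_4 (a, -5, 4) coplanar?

-6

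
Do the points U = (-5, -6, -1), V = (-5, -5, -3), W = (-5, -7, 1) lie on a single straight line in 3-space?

UV = (0, 1, -2), UW = (0, -1, 2).
Each component of UW is -1 times the corresponding component of UV, so UW = -1·UV and the points are collinear.

Yes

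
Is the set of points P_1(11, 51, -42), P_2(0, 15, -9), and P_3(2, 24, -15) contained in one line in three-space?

No

P_1P_2 = (-11, -36, 33), P_1P_3 = (-9, -27, 27).
Comparing components 2 and 3: (-36)(27) − (33)(-27) = -81 ≠ 0, so P_1P_2 and P_1P_3 are not parallel and the points are not collinear.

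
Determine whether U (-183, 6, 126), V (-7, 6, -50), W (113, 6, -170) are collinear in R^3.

Yes

UV = (176, 0, -176), UW = (296, 0, -296).
Each component of UW is 37/22 times the corresponding component of UV, so UW = 37/22·UV and the points are collinear.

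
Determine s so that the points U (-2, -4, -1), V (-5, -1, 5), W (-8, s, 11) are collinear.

2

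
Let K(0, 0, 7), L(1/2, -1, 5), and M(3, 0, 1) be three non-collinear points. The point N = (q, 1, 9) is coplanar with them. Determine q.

Coplanarity requires KL · (KM × KN) = 0.
KL = (1/2, -1, -2), KM = (3, 0, -6); the triple product is linear in q with coefficient 6 and constant term 3.
Setting it to zero: q = -1/2.

-1/2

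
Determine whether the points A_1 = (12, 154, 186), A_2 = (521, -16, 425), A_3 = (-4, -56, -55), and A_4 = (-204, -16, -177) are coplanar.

No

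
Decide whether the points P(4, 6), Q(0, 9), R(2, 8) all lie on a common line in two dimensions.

No

PQ = (-4, 3), PR = (-2, 2).
If collinear, PR would be a scalar multiple of PQ. But (-4)·(2) ≠ (3)·(-2) (difference -2), so they are not parallel; the points are not collinear.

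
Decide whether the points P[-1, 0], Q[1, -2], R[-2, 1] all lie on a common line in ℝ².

Yes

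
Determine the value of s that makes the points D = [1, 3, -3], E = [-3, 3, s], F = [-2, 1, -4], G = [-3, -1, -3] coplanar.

-7

Normal to plane DFG: n = (-4, 4, 4); plane equation n·P = -4.
Requiring n·E = -4: (4)s + (24) = -4.
So s = -7.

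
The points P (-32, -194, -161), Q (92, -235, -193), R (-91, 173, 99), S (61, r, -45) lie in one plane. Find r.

Normal to plane PQR: n = (1084, -30352, 43089); plane equation n·X = -1083729.
Requiring n·S = -1083729: (-30352)r + (-1872881) = -1083729.
So r = -26.

-26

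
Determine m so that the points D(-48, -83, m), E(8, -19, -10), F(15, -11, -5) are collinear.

Direction EF = (7, 8, 5). From the x-coordinate of D, the parameter along the line is τ = (-48 − 8)/7 = -8.
Then m = (-10) + (-8)·(5) = -50.

-50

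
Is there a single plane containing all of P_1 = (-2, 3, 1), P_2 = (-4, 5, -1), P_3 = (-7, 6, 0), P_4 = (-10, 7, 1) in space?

A normal to the plane through P_1, P_2, P_3 is n = P_1P_2 × P_1P_3 = (4, 8, 4).
The plane has equation n·P = 20. For P_4: n·P_4 = 20.
Equal, so P_4 lies in the plane and all four are coplanar.

Yes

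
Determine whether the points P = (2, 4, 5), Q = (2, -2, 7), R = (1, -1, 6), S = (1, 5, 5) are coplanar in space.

The four points are coplanar iff the 3×3 determinant with rows PQ, PR, PS is zero.
Rows: (0, -6, 2), (-1, -5, 1), (-1, 1, 0).
Expanding along the first row: (0)(-1) − (-6)(1) + (2)(-6) = -6.
Nonzero ⇒ not coplanar.

No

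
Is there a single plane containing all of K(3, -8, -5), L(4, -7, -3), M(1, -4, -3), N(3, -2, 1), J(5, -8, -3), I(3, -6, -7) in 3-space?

The plane through K, L, M has normal n = KL × KM = (-6, -6, 6) and equation n·P = 0.
Checking the remaining points: n·N = 0, n·J = 0, n·I = -24.
Since n·I = -24 ≠ 0, I is off the plane and the points are not all coplanar.

No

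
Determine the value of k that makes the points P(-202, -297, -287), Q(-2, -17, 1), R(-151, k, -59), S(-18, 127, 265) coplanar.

The points are coplanar iff PQ · (PR × PS) = 0.
Expanding, this is linear in k: (57408)k + (7807488) = 0.
So k = -136.

-136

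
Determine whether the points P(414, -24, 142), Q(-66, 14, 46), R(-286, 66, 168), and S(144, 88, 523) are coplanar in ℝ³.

With P as base: PQ = (-480, 38, -96), PR = (-700, 90, 26), PS = (-270, 112, 381).
PR × PS = (31378, 259680, -54100).
PQ · (PR × PS) = 0.
The scalar triple product vanishes, so the four points are coplanar.

Yes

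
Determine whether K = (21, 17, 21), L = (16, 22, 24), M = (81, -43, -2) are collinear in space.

No

KL = (-5, 5, 3), KM = (60, -60, -23).
Comparing components 2 and 3: (5)(-23) − (3)(-60) = 65 ≠ 0, so KL and KM are not parallel and the points are not collinear.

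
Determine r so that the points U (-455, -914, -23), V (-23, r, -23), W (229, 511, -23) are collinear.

-14

Collinearity requires UV × UW = 0; each component is linear in r.
The z-component gives (-684)r + (-9576) = 0, so r = -14.
The remaining components then also vanish.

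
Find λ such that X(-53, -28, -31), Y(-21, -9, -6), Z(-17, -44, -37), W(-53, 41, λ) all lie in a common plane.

32

The points are coplanar iff XY · (XZ × XW) = 0.
Expanding, this is linear in λ: (-1196)λ + (38272) = 0.
So λ = 32.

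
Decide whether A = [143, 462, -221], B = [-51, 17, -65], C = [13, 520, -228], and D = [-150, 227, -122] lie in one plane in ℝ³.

A normal to the plane through A, B, C is n = AB × AC = (-5933, -21638, -69102).
The plane has equation n·P = 4426367. For D: n·D = 4408568.
4408568 ≠ 4426367, so D is off the plane.

No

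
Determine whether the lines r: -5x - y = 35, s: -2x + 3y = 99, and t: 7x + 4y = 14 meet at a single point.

No

Intersecting r and s: solving the 2×2 system gives (x, y) = (-12, 25).
Substitute into t: (7)(-12) + (4)(25) = 16.
But t requires 14 ≠ 16, so the three lines have no common point.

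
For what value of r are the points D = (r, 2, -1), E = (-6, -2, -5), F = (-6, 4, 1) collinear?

Collinearity requires DE × DF = 0; each component is linear in r.
The y-component gives (6)r + (36) = 0, so r = -6.
The remaining components then also vanish.

-6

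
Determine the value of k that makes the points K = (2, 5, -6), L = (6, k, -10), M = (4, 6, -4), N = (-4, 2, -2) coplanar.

7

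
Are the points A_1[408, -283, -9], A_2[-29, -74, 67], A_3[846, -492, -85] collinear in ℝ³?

No

A_1A_2 = (-437, 209, 76), A_1A_3 = (438, -209, -76).
A_1A_2 × A_1A_3 = (0, 76, -209).
The cross product is nonzero, so the points do not lie on one line.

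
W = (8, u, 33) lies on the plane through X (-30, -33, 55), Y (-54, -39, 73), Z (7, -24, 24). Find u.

-23

Coplanarity requires XY · (XZ × XW) = 0.
XY = (-24, -6, 18), XZ = (37, 9, -31); the triple product is linear in u with coefficient -78 and constant term -1794.
Setting it to zero: u = -23.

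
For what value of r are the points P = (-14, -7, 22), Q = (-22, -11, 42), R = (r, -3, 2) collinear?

-6

Direction PQ = (-8, -4, 20). From the y-coordinate of R, the parameter along the line is τ = (-3 − (-7))/(-4) = -1.
Then r = (-14) + (-1)·(-8) = -6.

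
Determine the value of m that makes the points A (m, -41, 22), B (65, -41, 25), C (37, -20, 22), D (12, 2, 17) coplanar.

The points are coplanar iff AB · (AC × AD) = 0.
Expanding, this is linear in m: (39)m + (-2808) = 0.
So m = 72.

72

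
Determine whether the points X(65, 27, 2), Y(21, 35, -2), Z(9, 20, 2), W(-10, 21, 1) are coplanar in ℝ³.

With X as base: XY = (-44, 8, -4), XZ = (-56, -7, 0), XW = (-75, -6, -1).
XZ × XW = (7, -56, -189).
XY · (XZ × XW) = 0.
The scalar triple product vanishes, so the four points are coplanar.

Yes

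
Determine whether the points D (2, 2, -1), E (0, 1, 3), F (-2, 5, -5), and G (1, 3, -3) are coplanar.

With D as base: DE = (-2, -1, 4), DF = (-4, 3, -4), DG = (-1, 1, -2).
DF × DG = (-2, -4, -1).
DE · (DF × DG) = 4.
Since 4 ≠ 0, the four points are not coplanar.

No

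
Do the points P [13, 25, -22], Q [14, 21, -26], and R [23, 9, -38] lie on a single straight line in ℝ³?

No

PQ = (1, -4, -4), PR = (10, -16, -16).
Comparing components 3 and 1: (-4)(10) − (1)(-16) = -24 ≠ 0, so PQ and PR are not parallel and the points are not collinear.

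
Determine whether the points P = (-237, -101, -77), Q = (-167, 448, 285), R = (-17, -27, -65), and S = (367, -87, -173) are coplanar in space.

Yes

The four points are coplanar iff the 3×3 determinant with rows PQ, PR, PS is zero.
Rows: (70, 549, 362), (220, 74, 12), (604, 14, -96).
Expanding along the first row: (70)(-7272) − (549)(-28368) + (362)(-41616) = 0.
Zero determinant ⇒ coplanar.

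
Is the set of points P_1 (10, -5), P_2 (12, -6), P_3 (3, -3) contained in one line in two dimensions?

No

P_1P_2 = (2, -1), P_1P_3 = (-7, 2).
det[P_1P_2; P_1P_3] = (2)(2) − (-1)(-7) = -3.
The determinant is nonzero, so they are not collinear.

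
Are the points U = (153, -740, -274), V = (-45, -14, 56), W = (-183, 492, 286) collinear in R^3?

UV = (-198, 726, 330), UW = (-336, 1232, 560).
Each component of UW is 56/33 times the corresponding component of UV, so UW = 56/33·UV and the points are collinear.

Yes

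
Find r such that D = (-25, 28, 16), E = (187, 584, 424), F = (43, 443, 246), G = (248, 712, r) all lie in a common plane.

Normal to plane DEF: n = (-41440, -21016, 50172); plane equation n·P = 1250304.
Requiring n·G = 1250304: (50172)r + (-25240512) = 1250304.
So r = 528.

528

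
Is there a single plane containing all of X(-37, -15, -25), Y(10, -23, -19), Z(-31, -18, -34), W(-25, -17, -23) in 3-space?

No

The four points are coplanar iff the 3×3 determinant with rows XY, XZ, XW is zero.
Rows: (47, -8, 6), (6, -3, -9), (12, -2, 2).
Expanding along the first row: (47)(-24) − (-8)(120) + (6)(24) = -24.
Nonzero ⇒ not coplanar.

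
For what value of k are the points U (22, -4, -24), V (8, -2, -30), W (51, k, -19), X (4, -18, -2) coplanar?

-4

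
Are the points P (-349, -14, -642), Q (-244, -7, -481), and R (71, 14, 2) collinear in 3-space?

Yes

PQ = (105, 7, 161), PR = (420, 28, 644).
PQ × PR = (0, 0, 0).
The cross product vanishes, so the three points are collinear.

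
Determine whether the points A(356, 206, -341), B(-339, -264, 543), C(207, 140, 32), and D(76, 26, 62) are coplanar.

No

A normal to the plane through A, B, C is n = AB × AC = (-116966, 127519, -24160).
The plane has equation n·P = -7132422. For D: n·D = -7071842.
-7071842 ≠ -7132422, so D is off the plane.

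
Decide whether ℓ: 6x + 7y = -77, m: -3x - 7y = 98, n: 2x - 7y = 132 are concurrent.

Intersecting ℓ and m: solving the 2×2 system gives (x, y) = (7, -17).
Substitute into n: (2)(7) + (-7)(-17) = 133.
But n requires 132 ≠ 133, so the three lines have no common point.

No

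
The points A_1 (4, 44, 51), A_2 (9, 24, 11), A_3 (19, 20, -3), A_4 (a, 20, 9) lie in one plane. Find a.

The points are coplanar iff A_1A_2 · (A_1A_3 × A_1A_4) = 0.
Expanding, this is linear in a: (120)a + (-120) = 0.
So a = 1.

1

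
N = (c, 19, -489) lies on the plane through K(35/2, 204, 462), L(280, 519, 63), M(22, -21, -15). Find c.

Coplanarity requires KL · (KM × KN) = 0.
KL = (525/2, 315, -399), KM = (9/2, -225, -477); the triple product is linear in c with coefficient -240030 and constant term 38884860.
Setting it to zero: c = 162.

162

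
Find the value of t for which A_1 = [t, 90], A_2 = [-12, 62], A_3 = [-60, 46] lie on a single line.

Collinearity: (A_1 − A_2) must be parallel to (A_3 − A_2) = (-48, -16).
Cross-multiplying the components: (t − (-12))·(-16) = (28)·(-48).
Solving gives t = 72.

72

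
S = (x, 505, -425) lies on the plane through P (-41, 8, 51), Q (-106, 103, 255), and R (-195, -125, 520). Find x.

120

A normal to the plane is n = PQ × PR = (71687, -931, 23275).
S lies in the plane iff n · PS = 0.
This gives (71687)x + (-8602440) = 0, so x = 120.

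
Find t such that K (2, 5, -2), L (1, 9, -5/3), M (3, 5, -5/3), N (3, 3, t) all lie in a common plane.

-2

Normal to plane KLM: n = (4/3, 2/3, -4); plane equation n·P = 14.
Requiring n·N = 14: (-4)t + (6) = 14.
So t = -2.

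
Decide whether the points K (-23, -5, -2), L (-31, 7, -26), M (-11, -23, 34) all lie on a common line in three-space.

Yes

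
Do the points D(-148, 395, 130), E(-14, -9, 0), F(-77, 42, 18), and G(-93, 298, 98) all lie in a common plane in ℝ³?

Yes

The four points are coplanar iff the 3×3 determinant with rows DE, DF, DG is zero.
Rows: (134, -404, -130), (71, -353, -112), (55, -97, -32).
Expanding along the first row: (134)(432) − (-404)(3888) + (-130)(12528) = 0.
Zero determinant ⇒ coplanar.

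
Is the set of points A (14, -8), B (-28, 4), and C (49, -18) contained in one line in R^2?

Yes

AB = (-42, 12), AC = (35, -10).
Twice the signed area of △ABC is (-42)(-10) − (12)(35) = 0.
The triangle is degenerate (zero area), so the points are collinear.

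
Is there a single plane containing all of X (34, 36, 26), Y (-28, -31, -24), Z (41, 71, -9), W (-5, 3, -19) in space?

A normal to the plane through X, Y, Z is n = XY × XZ = (4095, -2520, -1701).
The plane has equation n·P = 4284. For W: n·W = 4284.
Equal, so W lies in the plane and all four are coplanar.

Yes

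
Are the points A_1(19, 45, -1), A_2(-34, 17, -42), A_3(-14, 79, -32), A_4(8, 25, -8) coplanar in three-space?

The four points are coplanar iff the 3×3 determinant with rows A_1A_2, A_1A_3, A_1A_4 is zero.
Rows: (-53, -28, -41), (-33, 34, -31), (-11, -20, -7).
Expanding along the first row: (-53)(-858) − (-28)(-110) + (-41)(1034) = 0.
Zero determinant ⇒ coplanar.

Yes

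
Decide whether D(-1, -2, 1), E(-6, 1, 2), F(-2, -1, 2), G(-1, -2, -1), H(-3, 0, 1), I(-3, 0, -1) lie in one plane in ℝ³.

No

The plane through D, E, F has normal n = DE × DF = (2, 4, -2) and equation n·P = -12.
Checking the remaining points: n·G = -8, n·H = -8, n·I = -4.
Since n·G = -8 ≠ -12, G is off the plane and the points are not all coplanar.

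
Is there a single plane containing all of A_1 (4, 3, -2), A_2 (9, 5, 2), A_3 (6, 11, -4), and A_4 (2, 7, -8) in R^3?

No

With A_1 as base: A_1A_2 = (5, 2, 4), A_1A_3 = (2, 8, -2), A_1A_4 = (-2, 4, -6).
A_1A_3 × A_1A_4 = (-40, 16, 24).
A_1A_2 · (A_1A_3 × A_1A_4) = -72.
Since -72 ≠ 0, the four points are not coplanar.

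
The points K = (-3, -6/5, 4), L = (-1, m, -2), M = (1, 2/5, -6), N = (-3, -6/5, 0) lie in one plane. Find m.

-2/5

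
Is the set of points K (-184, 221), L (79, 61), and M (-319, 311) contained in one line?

KL = (263, -160), KM = (-135, 90).
Twice the signed area of △KLM is (263)(90) − (-160)(-135) = 2070.
The area is nonzero, so the three points are not collinear.

No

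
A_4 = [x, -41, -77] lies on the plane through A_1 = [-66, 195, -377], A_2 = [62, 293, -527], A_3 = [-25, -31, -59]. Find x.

363

A normal to the plane is n = A_1A_2 × A_1A_3 = (-2736, -46854, -32946).
A_4 lies in the plane iff n · A_1A_4 = 0.
This gives (-2736)x + (993168) = 0, so x = 363.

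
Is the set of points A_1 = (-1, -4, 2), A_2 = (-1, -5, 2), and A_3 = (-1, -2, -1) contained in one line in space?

A_1A_2 = (0, -1, 0), A_1A_3 = (0, 2, -3).
Comparing components 2 and 3: (-1)(-3) − (0)(2) = 3 ≠ 0, so A_1A_2 and A_1A_3 are not parallel and the points are not collinear.

No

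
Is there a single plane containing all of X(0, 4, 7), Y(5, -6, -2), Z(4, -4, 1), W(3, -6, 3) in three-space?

No

The four points are coplanar iff the 3×3 determinant with rows XY, XZ, XW is zero.
Rows: (5, -10, -9), (4, -8, -6), (3, -10, -4).
Expanding along the first row: (5)(-28) − (-10)(2) + (-9)(-16) = 24.
Nonzero ⇒ not coplanar.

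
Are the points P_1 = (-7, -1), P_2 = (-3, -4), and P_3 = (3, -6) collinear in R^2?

P_1P_2 = (4, -3), P_1P_3 = (10, -5).
det[P_1P_2; P_1P_3] = (4)(-5) − (-3)(10) = 10.
The determinant is nonzero, so they are not collinear.

No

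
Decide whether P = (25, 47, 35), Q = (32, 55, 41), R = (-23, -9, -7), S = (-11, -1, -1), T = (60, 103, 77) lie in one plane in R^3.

Yes

The plane through P, Q, R has normal n = PQ × PR = (0, 6, -8) and equation n·X = 2.
Checking the remaining points: n·S = 2, n·T = 2.
All equal 2, so all 5 points lie in one plane.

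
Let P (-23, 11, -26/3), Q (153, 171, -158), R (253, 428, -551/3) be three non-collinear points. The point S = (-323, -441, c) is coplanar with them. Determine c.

182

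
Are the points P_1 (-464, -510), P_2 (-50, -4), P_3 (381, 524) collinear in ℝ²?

No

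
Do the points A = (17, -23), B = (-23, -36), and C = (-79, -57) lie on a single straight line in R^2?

No

AB = (-40, -13), AC = (-96, -34).
If collinear, AC would be a scalar multiple of AB. But (-40)·(-34) ≠ (-13)·(-96) (difference 112), so they are not parallel; the points are not collinear.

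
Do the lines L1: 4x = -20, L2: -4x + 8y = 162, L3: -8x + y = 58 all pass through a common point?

No

Intersecting L1 and L2: solving the 2×2 system gives (x, y) = (-5, 71/4).
Substitute into L3: (-8)(-5) + (1)(71/4) = 231/4.
But L3 requires 58 ≠ 231/4, so the three lines have no common point.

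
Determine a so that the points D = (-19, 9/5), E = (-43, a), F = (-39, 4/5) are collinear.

The three points are collinear iff det[DE; DF] = 0.
This determinant is linear in a: (20)a + (-12) = 0, so a = 3/5.

3/5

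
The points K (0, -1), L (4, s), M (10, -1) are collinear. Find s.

-1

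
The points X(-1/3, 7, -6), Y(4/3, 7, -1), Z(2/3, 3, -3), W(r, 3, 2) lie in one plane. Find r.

7/3

The points are coplanar iff XY · (XZ × XW) = 0.
Expanding, this is linear in r: (20)r + (-140/3) = 0.
So r = 7/3.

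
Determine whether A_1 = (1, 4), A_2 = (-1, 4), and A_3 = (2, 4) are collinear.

A_1A_2 = (-2, 0), A_1A_3 = (1, 0).
Twice the signed area of △A_1A_2A_3 is (-2)(0) − (0)(1) = 0.
The triangle is degenerate (zero area), so the points are collinear.

Yes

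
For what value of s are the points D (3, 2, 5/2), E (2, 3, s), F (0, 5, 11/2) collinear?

7/2

Collinearity requires DE × DF = 0; each component is linear in s.
The x-component gives (-3)s + (21/2) = 0, so s = 7/2.
The remaining components then also vanish.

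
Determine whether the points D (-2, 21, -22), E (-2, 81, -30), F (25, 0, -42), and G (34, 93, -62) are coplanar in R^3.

Yes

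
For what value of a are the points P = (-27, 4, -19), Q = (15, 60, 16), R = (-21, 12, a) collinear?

-14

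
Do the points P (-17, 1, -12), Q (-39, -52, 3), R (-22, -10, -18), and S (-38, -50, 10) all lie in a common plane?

No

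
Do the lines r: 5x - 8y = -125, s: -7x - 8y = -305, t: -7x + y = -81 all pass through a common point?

No

The three lines meet at one point iff the augmented coefficient matrix [aᵢ bᵢ cᵢ] has rank < 3, i.e. its determinant vanishes.
Here the determinant is 96.
Nonzero, so no common point exists.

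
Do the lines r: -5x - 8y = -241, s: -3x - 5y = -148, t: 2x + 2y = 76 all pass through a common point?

The three lines meet at one point iff the augmented coefficient matrix [aᵢ bᵢ cᵢ] has rank < 3, i.e. its determinant vanishes.
Here the determinant is 0.
It vanishes, so the lines are concurrent at (21, 17).

Yes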